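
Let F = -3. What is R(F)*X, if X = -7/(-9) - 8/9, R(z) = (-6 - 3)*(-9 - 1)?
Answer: -10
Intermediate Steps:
R(z) = 90 (R(z) = -9*(-10) = 90)
X = -⅑ (X = -7*(-⅑) - 8*⅑ = 7/9 - 8/9 = -⅑ ≈ -0.11111)
R(F)*X = 90*(-⅑) = -10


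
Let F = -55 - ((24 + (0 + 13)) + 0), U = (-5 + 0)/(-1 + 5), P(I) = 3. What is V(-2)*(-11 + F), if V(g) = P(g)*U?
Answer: 1545/4 ≈ 386.25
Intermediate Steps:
U = -5/4 ≈ -1.2500
V(g) = -15/4 (V(g) = 3*(-5/4) = -15/4)
F = -92 (F = -55 - ((24 + 13) + 0) = -55 - (37 + 0) = -55 - 1*37 = -55 - 37 = -92)
V(-2)*(-11 + F) = -15*(-11 - 92)/4 = -15/4*(-103) = 1545/4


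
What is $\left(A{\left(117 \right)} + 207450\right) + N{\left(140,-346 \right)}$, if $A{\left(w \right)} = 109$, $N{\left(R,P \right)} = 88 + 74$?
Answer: $207721$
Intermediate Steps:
$N{\left(R,P \right)} = 162$
$\left(A{\left(117 \right)} + 207450\right) + N{\left(140,-346 \right)} = \left(109 + 207450\right) + 162 = 207559 + 162 = 207721$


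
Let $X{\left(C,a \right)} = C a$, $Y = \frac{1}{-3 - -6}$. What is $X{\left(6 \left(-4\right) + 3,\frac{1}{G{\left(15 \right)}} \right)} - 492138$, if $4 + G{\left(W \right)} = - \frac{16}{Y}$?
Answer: $- \frac{25591155}{52} \approx -4.9214 \cdot 10^{5}$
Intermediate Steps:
$Y = \frac{1}{3}$ ($Y = \frac{1}{-3 + 6} = \frac{1}{3} \approx 0.33333$)
$G{\left(W \right)} = -52$ ($G{\left(W \right)} = -4 - 16 \frac{1}{\frac{1}{3}} = -4 - 48 = -52$)
$X{\left(6 \left(-4\right) + 3,\frac{1}{G{\left(15 \right)}} \right)} - 492138 = \frac{6 \left(-4\right) + 3}{-52} - 492138 = \left(-24 + 3\right) \left(- \frac{1}{52}\right) - 492138 = \left(-21\right) \left(- \frac{1}{52}\right) - 492138 = \frac{21}{52} - 492138 = - \frac{25591155}{52}$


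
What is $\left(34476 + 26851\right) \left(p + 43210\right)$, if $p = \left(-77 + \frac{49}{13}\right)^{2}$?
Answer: $\frac{503420709638}{169} \approx 2.9788 \cdot 10^{9}$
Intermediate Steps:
$p = \frac{906304}{169}$ ($p = \left(-77 + 49 \cdot \frac{1}{13}\right)^{2} = \left(-77 + \frac{49}{13}\right)^{2} = \left(- \frac{952}{13}\right)^{2} = \frac{906304}{169} \approx 5362.7$)
$\left(34476 + 26851\right) \left(p + 43210\right) = \left(34476 + 26851\right) \left(\frac{906304}{169} + 43210\right) = 61327 \cdot \frac{8208794}{169} = \frac{503420709638}{169}$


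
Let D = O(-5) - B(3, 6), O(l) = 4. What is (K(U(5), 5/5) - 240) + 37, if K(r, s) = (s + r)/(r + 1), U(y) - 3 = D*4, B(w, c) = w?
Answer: -202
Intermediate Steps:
D = 1 (D = 4 - 1*3 = 4 - 3 = 1)
U(y) = 7 (U(y) = 3 + 1*4 = 3 + 4 = 7)
K(r, s) = (r + s)/(1 + r)
(K(U(5), 5/5) - 240) + 37 = ((7 + 5/5)/(1 + 7) - 240) + 37 = ((7 + 5*(⅕))/8 - 240) + 37 = ((7 + 1)/8 - 240) + 37 = ((⅛)*8 - 240) + 37 = (1 - 240) + 37 = -239 + 37 = -202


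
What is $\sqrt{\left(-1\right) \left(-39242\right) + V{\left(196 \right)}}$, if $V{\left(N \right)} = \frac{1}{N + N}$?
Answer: $\frac{\sqrt{30765730}}{28} \approx 198.1$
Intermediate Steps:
$V{\left(N \right)} = \frac{1}{2 N}$
$\sqrt{\left(-1\right) \left(-39242\right) + V{\left(196 \right)}} = \sqrt{\left(-1\right) \left(-39242\right) + \frac{1}{2 \cdot 196}} = \sqrt{39242 + \frac{1}{2} \cdot \frac{1}{196}} = \sqrt{39242 + \frac{1}{392}} = \sqrt{\frac{15382865}{392}} = \frac{\sqrt{30765730}}{28}$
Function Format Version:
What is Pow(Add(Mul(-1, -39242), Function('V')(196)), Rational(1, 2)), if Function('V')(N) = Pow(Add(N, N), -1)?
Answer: Mul(Rational(1, 28), Pow(30765730, Rational(1, 2))) ≈ 198.10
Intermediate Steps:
Function('V')(N) = Mul(Rational(1, 2), Pow(N, -1)) (Function('V')(N) = Pow(Mul(2, N), -1) = Mul(Rational(1, 2), Pow(N, -1)))
Pow(Add(Mul(-1, -39242), Function('V')(196)), Rational(1, 2)) = Pow(Add(Mul(-1, -39242), Mul(Rational(1, 2), Pow(196, -1))), Rational(1, 2)) = Pow(Add(39242, Mul(Rational(1, 2), Rational(1, 196))), Rational(1, 2)) = Pow(Add(39242, Rational(1, 392)), Rational(1, 2)) = Pow(Rational(15382865, 392), Rational(1, 2)) = Mul(Rational(1, 28), Pow(30765730, Rational(1, 2)))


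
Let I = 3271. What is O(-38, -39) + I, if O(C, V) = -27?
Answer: 3244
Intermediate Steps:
O(-38, -39) + I = -27 + 3271 = 3244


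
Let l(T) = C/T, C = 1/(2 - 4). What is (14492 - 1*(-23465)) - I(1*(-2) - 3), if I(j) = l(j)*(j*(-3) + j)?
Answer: 37956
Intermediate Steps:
C = -½ (C = 1/(-2) = -½ ≈ -0.50000)
l(T) = -1/(2*T)
I(j) = 1 (I(j) = (-1/(2*j))*(j*(-3) + j) = (-1/(2*j))*(-3*j + j) = (-1/(2*j))*(-2*j) = 1)
(14492 - 1*(-23465)) - I(1*(-2) - 3) = (14492 - 1*(-23465)) - 1*1 = (14492 + 23465) - 1 = 37957 - 1 = 37956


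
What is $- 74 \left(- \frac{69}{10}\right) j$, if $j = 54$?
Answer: $\frac{137862}{5} \approx 27572.0$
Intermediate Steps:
$- 74 \left(- \frac{69}{10}\right) j = - 74 \left(- \frac{69}{10}\right) 54 = - 74 \left(\left(-69\right) \frac{1}{10}\right) 54 = \left(-74\right) \left(- \frac{69}{10}\right) 54 = \frac{2553}{5} \cdot 54 = \frac{137862}{5}$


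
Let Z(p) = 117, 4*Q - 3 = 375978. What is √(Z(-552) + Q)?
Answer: √376449/2 ≈ 306.78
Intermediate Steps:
Q = 375981/4 (Q = ¾ + (¼)*375978 = ¾ + 187989/2 = 375981/4 ≈ 93995.)
√(Z(-552) + Q) = √(117 + 375981/4) = √(376449/4) = √376449/2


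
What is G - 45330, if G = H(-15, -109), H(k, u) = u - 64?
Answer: -45503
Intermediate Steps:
H(k, u) = -64 + u
G = -173 (G = -64 - 109 = -173)
G - 45330 = -173 - 45330 = -45503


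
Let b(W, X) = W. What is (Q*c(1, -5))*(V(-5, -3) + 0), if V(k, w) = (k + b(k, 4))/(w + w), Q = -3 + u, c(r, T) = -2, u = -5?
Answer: 80/3 ≈ 26.667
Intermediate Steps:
Q = -8 (Q = -3 - 5 = -8)
V(k, w) = k/w (V(k, w) = (k + k)/(w + w) = (2*k)/((2*w)) = (2*k)*(1/(2*w)) = k/w)
(Q*c(1, -5))*(V(-5, -3) + 0) = (-8*(-2))*(-5/(-3) + 0) = 16*(-5*(-1/3) + 0) = 16*(5/3 + 0) = 16*(5/3) = 80/3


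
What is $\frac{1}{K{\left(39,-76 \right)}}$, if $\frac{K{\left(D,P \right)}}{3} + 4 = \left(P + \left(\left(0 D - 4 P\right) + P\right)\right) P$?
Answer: $- \frac{1}{34668} \approx -2.8845 \cdot 10^{-5}$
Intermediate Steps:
$K{\left(D,P \right)} = -12 - 6 P^{2}$ ($K{\left(D,P \right)} = -12 + 3 \left(P + \left(\left(0 D - 4 P\right) + P\right)\right) P = -12 + 3 \left(P + \left(\left(0 - 4 P\right) + P\right)\right) P = -12 + 3 \left(P + \left(- 4 P + P\right)\right) P = -12 + 3 \left(P - 3 P\right) P = -12 + 3 - 2 P P = -12 + 3 \left(- 2 P^{2}\right) = -12 - 6 P^{2}$)
$\frac{1}{K{\left(39,-76 \right)}} = \frac{1}{-12 - 6 \left(-76\right)^{2}} = \frac{1}{-12 - 34656} = \frac{1}{-34668} = - \frac{1}{34668}$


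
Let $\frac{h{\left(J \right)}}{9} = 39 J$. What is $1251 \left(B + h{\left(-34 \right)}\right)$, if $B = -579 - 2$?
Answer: $-15656265$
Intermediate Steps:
$h{\left(J \right)} = 351 J$ ($h{\left(J \right)} = 9 \cdot 39 J = 351 J$)
$B = -581$ ($B = -579 - 2 = -581$)
$1251 \left(B + h{\left(-34 \right)}\right) = 1251 \left(-581 + 351 \left(-34\right)\right) = 1251 \left(-581 - 11934\right) = 1251 \left(-12515\right) = -15656265$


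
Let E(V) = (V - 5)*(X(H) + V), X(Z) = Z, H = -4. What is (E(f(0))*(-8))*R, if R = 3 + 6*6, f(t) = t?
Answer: -6240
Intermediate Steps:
E(V) = (-5 + V)*(-4 + V) (E(V) = (V - 5)*(-4 + V) = (-5 + V)*(-4 + V))
R = 39 (R = 3 + 36 = 39)
(E(f(0))*(-8))*R = ((20 + 0² - 9*0)*(-8))*39 = ((20 + 0 + 0)*(-8))*39 = (20*(-8))*39 = -160*39 = -6240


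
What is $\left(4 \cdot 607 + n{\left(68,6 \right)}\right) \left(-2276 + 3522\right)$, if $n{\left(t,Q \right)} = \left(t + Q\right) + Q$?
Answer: $3124968$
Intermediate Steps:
$n{\left(t,Q \right)} = t + 2 Q$ ($n{\left(t,Q \right)} = \left(Q + t\right) + Q = t + 2 Q$)
$\left(4 \cdot 607 + n{\left(68,6 \right)}\right) \left(-2276 + 3522\right) = \left(4 \cdot 607 + \left(68 + 2 \cdot 6\right)\right) \left(-2276 + 3522\right) = \left(2428 + \left(68 + 12\right)\right) 1246 = \left(2428 + 80\right) 1246 = 2508 \cdot 1246 = 3124968$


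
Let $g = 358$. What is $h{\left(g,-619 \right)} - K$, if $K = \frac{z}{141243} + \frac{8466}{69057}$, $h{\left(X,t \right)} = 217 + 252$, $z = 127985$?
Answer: $\frac{507167394304}{1083757539} \approx 467.97$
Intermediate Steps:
$h{\left(X,t \right)} = 469$
$K = \frac{1114891487}{1083757539}$ ($K = \frac{127985}{141243} + \frac{8466}{69057} = 127985 \cdot \frac{1}{141243} + 8466 \cdot \frac{1}{69057} = \frac{127985}{141243} + \frac{2822}{23019} = \frac{1114891487}{1083757539} \approx 1.0287$)
$h{\left(g,-619 \right)} - K = 469 - \frac{1114891487}{1083757539} = \frac{507167394304}{1083757539}$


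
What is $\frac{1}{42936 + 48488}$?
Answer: $\frac{1}{91424} \approx 1.0938 \cdot 10^{-5}$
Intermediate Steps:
$\frac{1}{42936 + 48488} = \frac{1}{91424}$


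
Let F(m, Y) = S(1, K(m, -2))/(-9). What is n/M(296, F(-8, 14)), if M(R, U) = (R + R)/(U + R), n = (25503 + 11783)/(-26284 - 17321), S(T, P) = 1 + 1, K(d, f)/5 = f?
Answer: -24813833/58081860 ≈ -0.42722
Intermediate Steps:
K(d, f) = 5*f
S(T, P) = 2
F(m, Y) = -2/9 (F(m, Y) = 2/(-9) = 2*(-⅑) = -2/9)
n = -37286/43605 (n = 37286/(-43605) = 37286*(-1/43605) = -37286/43605 ≈ -0.85509)
M(R, U) = 2*R/(R + U) (M(R, U) = (2*R)/(R + U) = 2*R/(R + U))
n/M(296, F(-8, 14)) = -37286/(43605*(2*296/(296 - 2/9))) = -37286/(43605*(2*296/(2662/9))) = -37286/(43605*(2*296*(9/2662))) = -37286/(43605*2664/1331) = -37286/43605*1331/2664 = -24813833/58081860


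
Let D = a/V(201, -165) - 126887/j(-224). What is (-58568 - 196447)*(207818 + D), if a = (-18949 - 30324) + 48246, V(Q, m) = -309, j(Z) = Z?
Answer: -1226092468459095/23072 ≈ -5.3142e+10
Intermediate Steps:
a = -1027 (a = -49273 + 48246 = -1027)
D = 39438131/69216 (D = -1027/(-309) - 126887/(-224) = -1027*(-1/309) - 126887*(-1/224) = 1027/309 + 126887/224 = 39438131/69216 ≈ 569.78)
(-58568 - 196447)*(207818 + D) = (-58568 - 196447)*(207818 + 39438131/69216) = -255015*14423768819/69216 = -1226092468459095/23072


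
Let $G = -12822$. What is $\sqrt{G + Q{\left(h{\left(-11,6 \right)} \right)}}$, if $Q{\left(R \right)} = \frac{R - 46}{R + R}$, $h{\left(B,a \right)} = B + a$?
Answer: $\frac{3 i \sqrt{142410}}{10} \approx 113.21 i$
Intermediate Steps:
$Q{\left(R \right)} = \frac{-46 + R}{2 R}$
$\sqrt{G + Q{\left(h{\left(-11,6 \right)} \right)}} = \sqrt{-12822 + \frac{-46 + \left(-11 + 6\right)}{2 \left(-11 + 6\right)}} = \sqrt{-12822 + \frac{-46 - 5}{2 \left(-5\right)}} = \sqrt{-12822 + \frac{1}{2} \left(- \frac{1}{5}\right) \left(-51\right)} = \sqrt{-12822 + \frac{51}{10}} = \sqrt{- \frac{128169}{10}} = \frac{3 i \sqrt{142410}}{10}$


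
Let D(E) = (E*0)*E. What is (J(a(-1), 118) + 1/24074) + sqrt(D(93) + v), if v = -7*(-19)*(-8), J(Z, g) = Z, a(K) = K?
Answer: -24073/24074 + 2*I*sqrt(266) ≈ -0.99996 + 32.619*I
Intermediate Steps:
D(E) = 0 (D(E) = 0*E = 0)
v = -1064 (v = 133*(-8) = -1064)
(J(a(-1), 118) + 1/24074) + sqrt(D(93) + v) = (-1 + 1/24074) + sqrt(0 - 1064) = (-1 + 1/24074) + sqrt(-1064) = -24073/24074 + 2*I*sqrt(266)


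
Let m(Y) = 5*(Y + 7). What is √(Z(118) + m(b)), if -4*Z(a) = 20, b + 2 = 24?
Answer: 2*√35 ≈ 11.832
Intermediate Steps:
b = 22 (b = -2 + 24 = 22)
Z(a) = -5 (Z(a) = -¼*20 = -5)
m(Y) = 35 + 5*Y (m(Y) = 5*(7 + Y) = 35 + 5*Y)
√(Z(118) + m(b)) = √(-5 + (35 + 5*22)) = √(-5 + (35 + 110)) = √(-5 + 145) = √140 = 2*√35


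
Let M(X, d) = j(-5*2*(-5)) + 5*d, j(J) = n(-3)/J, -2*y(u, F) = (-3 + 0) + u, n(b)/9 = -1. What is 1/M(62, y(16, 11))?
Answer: -25/817 ≈ -0.030600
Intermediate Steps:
n(b) = -9 (n(b) = 9*(-1) = -9)
y(u, F) = 3/2 - u/2 (y(u, F) = -((-3 + 0) + u)/2 = -(-3 + u)/2 = 3/2 - u/2)
j(J) = -9/J
M(X, d) = -9/50 + 5*d (M(X, d) = -9/(-5*2*(-5)) + 5*d = -9/((-10*(-5))) + 5*d = -9/50 + 5*d)
1/M(62, y(16, 11)) = 1/(-9/50 + 5*(3/2 - ½*16)) = 1/(-9/50 + 5*(3/2 - 8)) = 1/(-9/50 + 5*(-13/2)) = 1/(-9/50 - 65/2) = 1/(-817/25) = -25/817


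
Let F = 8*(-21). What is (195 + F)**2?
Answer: 729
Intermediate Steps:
F = -168
(195 + F)**2 = (195 - 168)**2 = 27**2 = 729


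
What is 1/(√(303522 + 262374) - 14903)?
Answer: -14903/221533513 - 2*√141474/221533513 ≈ -7.0668e-5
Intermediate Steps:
1/(√(303522 + 262374) - 14903) = 1/(√565896 - 14903) = 1/(2*√141474 - 14903) = 1/(-14903 + 2*√141474)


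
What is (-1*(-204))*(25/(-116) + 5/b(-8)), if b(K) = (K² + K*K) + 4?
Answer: -11560/319 ≈ -36.238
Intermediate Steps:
b(K) = 4 + 2*K² (b(K) = (K² + K²) + 4 = 2*K² + 4 = 4 + 2*K²)
(-1*(-204))*(25/(-116) + 5/b(-8)) = (-1*(-204))*(25/(-116) + 5/(4 + 2*(-8)²)) = 204*(25*(-1/116) + 5/(4 + 2*64)) = 204*(-25/116 + 5/(4 + 128)) = 204*(-25/116 + 5/132) = 204*(-170/957) = -11560/319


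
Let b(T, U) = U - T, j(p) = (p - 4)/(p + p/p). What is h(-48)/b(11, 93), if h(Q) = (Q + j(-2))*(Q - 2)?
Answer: 1050/41 ≈ 25.610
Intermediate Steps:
j(p) = (-4 + p)/(1 + p) (j(p) = (-4 + p)/(p + 1) = (-4 + p)/(1 + p))
h(Q) = (-2 + Q)*(6 + Q) (h(Q) = (Q + (-4 - 2)/(1 - 2))*(Q - 2) = (Q - 6/(-1))*(-2 + Q) = (Q - 1*(-6))*(-2 + Q) = (Q + 6)*(-2 + Q) = (6 + Q)*(-2 + Q) = (-2 + Q)*(6 + Q))
h(-48)/b(11, 93) = (-12 + (-48)² + 4*(-48))/(93 - 1*11) = (-12 + 2304 - 192)/(93 - 11) = 2100/82 = 2100*(1/82) = 1050/41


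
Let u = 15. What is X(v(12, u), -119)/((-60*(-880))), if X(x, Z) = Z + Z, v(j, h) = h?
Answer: -119/26400 ≈ -0.0045076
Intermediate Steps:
X(x, Z) = 2*Z
X(v(12, u), -119)/((-60*(-880))) = (2*(-119))/((-60*(-880))) = -238/52800 = -238*1/52800 = -119/26400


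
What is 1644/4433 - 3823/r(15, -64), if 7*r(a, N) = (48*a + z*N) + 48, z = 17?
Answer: 119157593/1418560 ≈ 83.999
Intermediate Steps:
r(a, N) = 48/7 + 17*N/7 + 48*a/7 (r(a, N) = ((48*a + 17*N) + 48)/7 = ((17*N + 48*a) + 48)/7 = (48 + 17*N + 48*a)/7 = 48/7 + 17*N/7 + 48*a/7)
1644/4433 - 3823/r(15, -64) = 1644/4433 - 3823/(48/7 + (17/7)*(-64) + (48/7)*15) = 1644*(1/4433) - 3823/(48/7 - 1088/7 + 720/7) = 1644/4433 - 3823/(-320/7) = 1644/4433 - 3823*(-7/320) = 1644/4433 + 26761/320 = 119157593/1418560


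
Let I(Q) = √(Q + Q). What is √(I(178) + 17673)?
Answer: √(17673 + 2*√89) ≈ 133.01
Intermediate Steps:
I(Q) = √2*√Q (I(Q) = √(2*Q) = √2*√Q)
√(I(178) + 17673) = √(√2*√178 + 17673) = √(2*√89 + 17673) = √(17673 + 2*√89)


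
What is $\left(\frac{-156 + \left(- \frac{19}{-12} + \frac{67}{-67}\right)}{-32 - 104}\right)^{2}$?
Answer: $\frac{3478225}{2663424} \approx 1.3059$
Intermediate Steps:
$\left(\frac{-156 + \left(- \frac{19}{-12} + \frac{67}{-67}\right)}{-32 - 104}\right)^{2} = \left(\frac{-156 + \left(\left(-19\right) \left(- \frac{1}{12}\right) + 67 \left(- \frac{1}{67}\right)\right)}{-136}\right)^{2} = \left(\left(-156 + \left(\frac{19}{12} - 1\right)\right) \left(- \frac{1}{136}\right)\right)^{2} = \left(\left(-156 + \frac{7}{12}\right) \left(- \frac{1}{136}\right)\right)^{2} = \left(\left(- \frac{1865}{12}\right) \left(- \frac{1}{136}\right)\right)^{2} = \left(\frac{1865}{1632}\right)^{2} = \frac{3478225}{2663424}$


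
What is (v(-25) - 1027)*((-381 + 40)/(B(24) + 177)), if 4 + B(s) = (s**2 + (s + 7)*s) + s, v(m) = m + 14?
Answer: 353958/1517 ≈ 233.33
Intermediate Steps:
v(m) = 14 + m
B(s) = -4 + s + s**2 + s*(7 + s) (B(s) = -4 + ((s**2 + (s + 7)*s) + s) = -4 + ((s**2 + (7 + s)*s) + s) = -4 + ((s**2 + s*(7 + s)) + s) = -4 + (s + s**2 + s*(7 + s)) = -4 + s + s**2 + s*(7 + s))
(v(-25) - 1027)*((-381 + 40)/(B(24) + 177)) = ((14 - 25) - 1027)*((-381 + 40)/((-4 + 2*24**2 + 8*24) + 177)) = (-11 - 1027)*(-341/((-4 + 2*576 + 192) + 177)) = -(-353958)/((-4 + 1152 + 192) + 177) = -(-353958)/(1340 + 177) = -(-353958)/1517 = -1038*(-341/1517) = 353958/1517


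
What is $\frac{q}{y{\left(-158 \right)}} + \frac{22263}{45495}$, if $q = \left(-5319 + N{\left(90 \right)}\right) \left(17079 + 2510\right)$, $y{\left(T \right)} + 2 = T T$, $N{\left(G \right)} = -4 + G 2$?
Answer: $- \frac{1527631289453}{378548730} \approx -4035.5$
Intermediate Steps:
$N{\left(G \right)} = -4 + 2 G$
$y{\left(T \right)} = -2 + T^{2}$ ($y{\left(T \right)} = -2 + T T = -2 + T^{2}$)
$q = -100746227$ ($q = \left(-5319 + \left(-4 + 2 \cdot 90\right)\right) \left(17079 + 2510\right) = \left(-5319 + \left(-4 + 180\right)\right) 19589 = \left(-5319 + 176\right) 19589 = \left(-5143\right) 19589 = -100746227$)
$\frac{q}{y{\left(-158 \right)}} + \frac{22263}{45495} = - \frac{100746227}{-2 + \left(-158\right)^{2}} + \frac{22263}{45495} = - \frac{100746227}{-2 + 24964} + 22263 \cdot \frac{1}{45495} = - \frac{100746227}{24962} + \frac{7421}{15165} = - \frac{1527631289453}{378548730}$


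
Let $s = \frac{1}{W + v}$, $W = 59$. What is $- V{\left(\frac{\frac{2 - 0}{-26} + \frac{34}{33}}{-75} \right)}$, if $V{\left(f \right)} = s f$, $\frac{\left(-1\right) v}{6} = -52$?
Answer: $\frac{409}{11936925} \approx 3.4263 \cdot 10^{-5}$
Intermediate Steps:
$v = 312$ ($v = \left(-6\right) \left(-52\right) = 312$)
$s = \frac{1}{371}$ ($s = \frac{1}{59 + 312} = \frac{1}{371} \approx 0.0026954$)
$V{\left(f \right)} = \frac{f}{371}$
$- V{\left(\frac{\frac{2 - 0}{-26} + \frac{34}{33}}{-75} \right)} = - \frac{\left(\frac{2 - 0}{-26} + \frac{34}{33}\right) \frac{1}{-75}}{371} = - \frac{\left(\left(2 + 0\right) \left(- \frac{1}{26}\right) + 34 \cdot \frac{1}{33}\right) \left(- \frac{1}{75}\right)}{371} = - \frac{\left(2 \left(- \frac{1}{26}\right) + \frac{34}{33}\right) \left(- \frac{1}{75}\right)}{371} = - \frac{\left(- \frac{1}{13} + \frac{34}{33}\right) \left(- \frac{1}{75}\right)}{371} = - \frac{\frac{409}{429} \left(- \frac{1}{75}\right)}{371} = - \frac{-409}{371 \cdot 32175} = \left(-1\right) \left(- \frac{409}{11936925}\right) = \frac{409}{11936925}$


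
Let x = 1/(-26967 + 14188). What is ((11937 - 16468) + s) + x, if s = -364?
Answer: -62553206/12779 ≈ -4895.0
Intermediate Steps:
x = -1/12779 (x = 1/(-12779) = -1/12779 ≈ -7.8253e-5)
((11937 - 16468) + s) + x = ((11937 - 16468) - 364) - 1/12779 = (-4531 - 364) - 1/12779 = -4895 - 1/12779 = -62553206/12779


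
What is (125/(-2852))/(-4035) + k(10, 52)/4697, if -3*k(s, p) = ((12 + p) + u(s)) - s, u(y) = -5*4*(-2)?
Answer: -71998247/10810446108 ≈ -0.0066601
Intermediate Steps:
u(y) = 40 (u(y) = -20*(-2) = 40)
k(s, p) = -52/3 - p/3 + s/3 (k(s, p) = -(((12 + p) + 40) - s)/3 = -((52 + p) - s)/3 = -(52 + p - s)/3 = -52/3 - p/3 + s/3)
(125/(-2852))/(-4035) + k(10, 52)/4697 = (125/(-2852))/(-4035) + (-52/3 - 1/3*52 + (1/3)*10)/4697 = (125*(-1/2852))*(-1/4035) + (-52/3 - 52/3 + 10/3)*(1/4697) = -125/2852*(-1/4035) - 94/3*1/4697 = 25/2301564 - 94/14091 = -71998247/10810446108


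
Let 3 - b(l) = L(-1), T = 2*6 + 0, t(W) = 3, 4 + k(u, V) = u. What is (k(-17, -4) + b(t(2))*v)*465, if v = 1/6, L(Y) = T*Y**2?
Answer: -20925/2 ≈ -10463.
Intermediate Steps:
k(u, V) = -4 + u
T = 12 (T = 12 + 0 = 12)
L(Y) = 12*Y**2
b(l) = -9 (b(l) = 3 - 12*(-1)**2 = 3 - 12 = -9)
v = 1/6 ≈ 0.16667
(k(-17, -4) + b(t(2))*v)*465 = ((-4 - 17) - 9*1/6)*465 = (-21 - 3/2)*465 = -45/2*465 = -20925/2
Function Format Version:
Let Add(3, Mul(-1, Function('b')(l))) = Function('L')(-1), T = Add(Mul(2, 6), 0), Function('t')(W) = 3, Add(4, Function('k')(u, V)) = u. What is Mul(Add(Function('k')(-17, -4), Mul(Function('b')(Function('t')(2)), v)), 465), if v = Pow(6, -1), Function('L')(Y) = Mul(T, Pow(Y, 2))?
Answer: Rational(-20925, 2) ≈ -10463.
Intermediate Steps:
Function('k')(u, V) = Add(-4, u)
T = 12 (T = Add(12, 0) = 12)
Function('L')(Y) = Mul(12, Pow(Y, 2))
Function('b')(l) = -9 (Function('b')(l) = Add(3, Mul(-1, Mul(12, Pow(-1, 2)))) = Add(3, Mul(-1, Mul(12, 1))) = Add(3, Mul(-1, 12)) = Add(3, -12) = -9)
v = Rational(1, 6) ≈ 0.16667
Mul(Add(Function('k')(-17, -4), Mul(Function('b')(Function('t')(2)), v)), 465) = Mul(Add(Add(-4, -17), Mul(-9, Rational(1, 6))), 465) = Mul(Add(-21, Rational(-3, 2)), 465) = Mul(Rational(-45, 2), 465) = Rational(-20925, 2)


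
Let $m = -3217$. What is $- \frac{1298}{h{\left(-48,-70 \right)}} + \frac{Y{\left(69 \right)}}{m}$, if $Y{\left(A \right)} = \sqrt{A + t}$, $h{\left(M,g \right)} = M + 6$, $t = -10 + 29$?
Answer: $\frac{649}{21} - \frac{2 \sqrt{22}}{3217} \approx 30.902$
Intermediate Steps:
$t = 19$
$h{\left(M,g \right)} = 6 + M$
$Y{\left(A \right)} = \sqrt{19 + A}$ ($Y{\left(A \right)} = \sqrt{A + 19} = \sqrt{19 + A}$)
$- \frac{1298}{h{\left(-48,-70 \right)}} + \frac{Y{\left(69 \right)}}{m} = - \frac{1298}{6 - 48} + \frac{\sqrt{19 + 69}}{-3217} = - \frac{1298}{-42} + \sqrt{88} \left(- \frac{1}{3217}\right) = \left(-1298\right) \left(- \frac{1}{42}\right) + 2 \sqrt{22} \left(- \frac{1}{3217}\right) = \frac{649}{21} - \frac{2 \sqrt{22}}{3217}$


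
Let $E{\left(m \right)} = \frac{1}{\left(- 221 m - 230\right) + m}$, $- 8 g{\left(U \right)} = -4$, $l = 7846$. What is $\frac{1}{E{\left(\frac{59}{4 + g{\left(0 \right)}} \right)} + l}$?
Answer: $\frac{28030}{219923371} \approx 0.00012745$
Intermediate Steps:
$g{\left(U \right)} = \frac{1}{2}$ ($g{\left(U \right)} = \left(- \frac{1}{8}\right) \left(-4\right) = \frac{1}{2}$)
$E{\left(m \right)} = \frac{1}{-230 - 220 m}$ ($E{\left(m \right)} = \frac{1}{\left(-230 - 221 m\right) + m} = \frac{1}{-230 - 220 m}$)
$\frac{1}{E{\left(\frac{59}{4 + g{\left(0 \right)}} \right)} + l} = \frac{1}{- \frac{1}{230 + 220 \frac{59}{4 + \frac{1}{2}}} + 7846} = \frac{1}{- \frac{1}{230 + 220 \frac{59}{\frac{9}{2}}} + 7846} = \frac{1}{- \frac{1}{230 + 220 \cdot 59 \cdot \frac{2}{9}} + 7846} = \frac{1}{- \frac{1}{230 + 220 \cdot \frac{118}{9}} + 7846} = \frac{1}{- \frac{1}{230 + \frac{25960}{9}} + 7846} = \frac{1}{- \frac{1}{\frac{28030}{9}} + 7846} = \frac{1}{\left(-1\right) \frac{9}{28030} + 7846} = \frac{1}{- \frac{9}{28030} + 7846} = \frac{1}{\frac{219923371}{28030}} = \frac{28030}{219923371}$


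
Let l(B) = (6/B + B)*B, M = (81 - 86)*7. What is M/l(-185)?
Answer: -35/34231 ≈ -0.0010225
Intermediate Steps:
M = -35 (M = -5*7 = -35)
l(B) = B*(B + 6/B) (l(B) = (B + 6/B)*B = B*(B + 6/B))
M/l(-185) = -35/(6 + (-185)²) = -35/(6 + 34225) = -35/34231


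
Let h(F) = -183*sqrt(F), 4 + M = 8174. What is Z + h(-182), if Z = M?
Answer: 8170 - 183*I*sqrt(182) ≈ 8170.0 - 2468.8*I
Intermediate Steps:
M = 8170 (M = -4 + 8174 = 8170)
Z = 8170
Z + h(-182) = 8170 - 183*I*sqrt(182)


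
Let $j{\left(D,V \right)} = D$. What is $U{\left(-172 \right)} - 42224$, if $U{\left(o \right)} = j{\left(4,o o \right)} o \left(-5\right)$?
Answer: $-38784$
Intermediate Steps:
$U{\left(o \right)} = - 20 o$ ($U{\left(o \right)} = 4 o \left(-5\right) = - 20 o$)
$U{\left(-172 \right)} - 42224 = \left(-20\right) \left(-172\right) - 42224 = 3440 - 42224 = -38784$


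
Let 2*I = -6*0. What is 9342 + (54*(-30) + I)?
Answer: 7722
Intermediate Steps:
I = 0 (I = (-6*0)/2 = (1/2)*0 = 0)
9342 + (54*(-30) + I) = 9342 + (54*(-30) + 0) = 9342 + (-1620 + 0) = 9342 - 1620 = 7722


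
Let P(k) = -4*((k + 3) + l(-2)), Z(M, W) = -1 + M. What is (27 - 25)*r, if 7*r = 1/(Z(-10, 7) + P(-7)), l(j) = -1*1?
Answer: 2/63 ≈ 0.031746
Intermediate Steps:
l(j) = -1
P(k) = -8 - 4*k (P(k) = -4*((k + 3) - 1) = -4*((3 + k) - 1) = -4*(2 + k) = -8 - 4*k)
r = 1/63 (r = 1/(7*((-1 - 10) + (-8 - 4*(-7)))) = 1/(7*(-11 + (-8 + 28))) = 1/(7*(-11 + 20)) = (1/7)/9 = (1/7)*(1/9) = 1/63 ≈ 0.015873)
(27 - 25)*r = (27 - 25)*(1/63) = 2*(1/63) = 2/63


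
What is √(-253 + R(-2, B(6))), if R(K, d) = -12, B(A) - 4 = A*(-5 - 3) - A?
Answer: I*√265 ≈ 16.279*I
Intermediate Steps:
B(A) = 4 - 9*A (B(A) = 4 + (A*(-5 - 3) - A) = 4 + (A*(-8) - A) = 4 + (-8*A - A) = 4 - 9*A)
√(-253 + R(-2, B(6))) = √(-253 - 12) = √(-265) = I*√265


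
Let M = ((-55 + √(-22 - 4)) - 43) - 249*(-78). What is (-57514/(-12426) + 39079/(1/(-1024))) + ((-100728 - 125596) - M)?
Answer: -250151157115/6213 - I*√26 ≈ -4.0263e+7 - 5.099*I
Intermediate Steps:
M = 19324 + I*√26 (M = ((-55 + √(-26)) - 43) + 19422 = ((-55 + I*√26) - 43) + 19422 = (-98 + I*√26) + 19422 = 19324 + I*√26 ≈ 19324.0 + 5.099*I)
(-57514/(-12426) + 39079/(1/(-1024))) + ((-100728 - 125596) - M) = (-57514/(-12426) + 39079/(1/(-1024))) + ((-100728 - 125596) - (19324 + I*√26)) = (-57514*(-1/12426) + 39079/(-1/1024)) + (-226324 + (-19324 - I*√26)) = (28757/6213 + 39079*(-1024)) + (-245648 - I*√26) = (28757/6213 - 40016896) + (-245648 - I*√26) = -248624946091/6213 + (-245648 - I*√26) = -250151157115/6213 - I*√26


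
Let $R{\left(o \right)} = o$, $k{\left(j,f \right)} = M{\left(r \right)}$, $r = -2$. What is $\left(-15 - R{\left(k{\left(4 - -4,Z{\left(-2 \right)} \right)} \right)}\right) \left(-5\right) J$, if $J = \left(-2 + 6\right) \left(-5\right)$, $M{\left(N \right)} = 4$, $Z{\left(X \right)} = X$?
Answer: $-1900$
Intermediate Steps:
$k{\left(j,f \right)} = 4$
$J = -20$ ($J = 4 \left(-5\right) = -20$)
$\left(-15 - R{\left(k{\left(4 - -4,Z{\left(-2 \right)} \right)} \right)}\right) \left(-5\right) J = \left(-15 - 4\right) \left(-5\right) \left(-20\right) = \left(-19\right) \left(-5\right) \left(-20\right) = 95 \left(-20\right) = -1900$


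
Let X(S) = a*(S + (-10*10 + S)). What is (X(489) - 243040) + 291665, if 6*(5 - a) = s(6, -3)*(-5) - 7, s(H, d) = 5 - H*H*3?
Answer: -63967/3 ≈ -21322.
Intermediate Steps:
s(H, d) = 5 - 3*H² (s(H, d) = 5 - H²*3 = 5 - 3*H²)
a = -239/3 (a = 5 - ((5 - 3*6²)*(-5) - 7)/6 = 5 - ((5 - 3*36)*(-5) - 7)/6 = 5 - ((5 - 108)*(-5) - 7)/6 = 5 - (-103*(-5) - 7)/6 = 5 - (515 - 7)/6 = 5 - ⅙*508 = 5 - 254/3 = -239/3 ≈ -79.667)
X(S) = 23900/3 - 478*S/3 (X(S) = -239*(S + (-10*10 + S))/3 = -239*(S + (-100 + S))/3 = -239*(-100 + 2*S)/3 = 23900/3 - 478*S/3)
(X(489) - 243040) + 291665 = ((23900/3 - 478/3*489) - 243040) + 291665 = ((23900/3 - 77914) - 243040) + 291665 = (-209842/3 - 243040) + 291665 = -938962/3 + 291665 = -63967/3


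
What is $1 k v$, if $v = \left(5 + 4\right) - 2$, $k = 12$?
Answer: $84$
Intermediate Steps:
$v = 7$ ($v = 9 - 2 = 7$)
$1 k v = 1 \cdot 12 \cdot 7 = 12 \cdot 7 = 84$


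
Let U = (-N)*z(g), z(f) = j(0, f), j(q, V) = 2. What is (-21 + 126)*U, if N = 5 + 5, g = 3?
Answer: -2100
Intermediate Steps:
z(f) = 2
N = 10
U = -20 (U = -1*10*2 = -10*2 = -20)
(-21 + 126)*U = (-21 + 126)*(-20) = 105*(-20) = -2100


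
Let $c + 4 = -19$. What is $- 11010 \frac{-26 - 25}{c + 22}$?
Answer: $-561510$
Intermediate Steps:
$c = -23$ ($c = -4 - 19 = -23$)
$- 11010 \frac{-26 - 25}{c + 22} = - 11010 \frac{-26 - 25}{-23 + 22} = - 11010 \left(- \frac{51}{-1}\right) = - 11010 \left(\left(-51\right) \left(-1\right)\right) = \left(-11010\right) 51 = -561510$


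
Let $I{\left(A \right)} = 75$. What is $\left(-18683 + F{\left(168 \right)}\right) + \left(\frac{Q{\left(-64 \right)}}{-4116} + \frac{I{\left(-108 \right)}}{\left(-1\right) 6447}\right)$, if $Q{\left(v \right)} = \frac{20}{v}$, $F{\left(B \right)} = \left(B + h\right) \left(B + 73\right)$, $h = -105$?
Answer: $- \frac{70762505665}{20217792} \approx -3500.0$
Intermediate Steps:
$F{\left(B \right)} = \left(-105 + B\right) \left(73 + B\right)$ ($F{\left(B \right)} = \left(B - 105\right) \left(B + 73\right) = \left(-105 + B\right) \left(73 + B\right)$)
$\left(-18683 + F{\left(168 \right)}\right) + \left(\frac{Q{\left(-64 \right)}}{-4116} + \frac{I{\left(-108 \right)}}{\left(-1\right) 6447}\right) = \left(-18683 - \left(13041 - 28224\right)\right) + \left(\frac{20 \frac{1}{-64}}{-4116} + \frac{75}{\left(-1\right) 6447}\right) = \left(-18683 - -15183\right) + \left(20 \left(- \frac{1}{64}\right) \left(- \frac{1}{4116}\right) + \frac{75}{-6447}\right) = \left(-18683 + 15183\right) + \left(\left(- \frac{5}{16}\right) \left(- \frac{1}{4116}\right) + 75 \left(- \frac{1}{6447}\right)\right) = -3500 + \left(\frac{5}{65856} - \frac{25}{2149}\right) = -3500 - \frac{233665}{20217792} = - \frac{70762505665}{20217792}$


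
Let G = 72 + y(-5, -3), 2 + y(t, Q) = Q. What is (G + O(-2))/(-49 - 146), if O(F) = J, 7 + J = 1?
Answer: -61/195 ≈ -0.31282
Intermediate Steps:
J = -6 (J = -7 + 1 = -6)
y(t, Q) = -2 + Q
O(F) = -6
G = 67 (G = 72 + (-2 - 3) = 72 - 5 = 67)
(G + O(-2))/(-49 - 146) = (67 - 6)/(-49 - 146) = 61/(-195) = -1/195*61 = -61/195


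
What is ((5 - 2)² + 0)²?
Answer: 81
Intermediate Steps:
((5 - 2)² + 0)² = (3² + 0)² = (9 + 0)² = 9² = 81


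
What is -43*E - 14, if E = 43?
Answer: -1863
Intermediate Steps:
-43*E - 14 = -43*43 - 14 = -1849 - 14 = -1863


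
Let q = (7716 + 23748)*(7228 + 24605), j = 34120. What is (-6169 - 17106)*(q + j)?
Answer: -23312883134800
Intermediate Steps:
q = 1001593512 (q = 31464*31833 = 1001593512)
(-6169 - 17106)*(q + j) = (-6169 - 17106)*(1001593512 + 34120) = -23275*1001627632 = -23312883134800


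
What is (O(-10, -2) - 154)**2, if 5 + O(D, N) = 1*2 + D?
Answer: 27889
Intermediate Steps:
O(D, N) = -3 + D (O(D, N) = -5 + (1*2 + D) = -5 + (2 + D) = -3 + D)
(O(-10, -2) - 154)**2 = ((-3 - 10) - 154)**2 = (-13 - 154)**2 = (-167)**2 = 27889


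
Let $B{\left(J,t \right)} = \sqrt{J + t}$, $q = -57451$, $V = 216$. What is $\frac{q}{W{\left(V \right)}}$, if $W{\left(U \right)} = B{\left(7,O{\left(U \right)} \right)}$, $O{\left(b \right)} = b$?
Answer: $- \frac{57451 \sqrt{223}}{223} \approx -3847.2$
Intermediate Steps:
$W{\left(U \right)} = \sqrt{7 + U}$
$\frac{q}{W{\left(V \right)}} = - \frac{57451}{\sqrt{7 + 216}} = - \frac{57451}{\sqrt{223}} = - 57451 \frac{\sqrt{223}}{223} = - \frac{57451 \sqrt{223}}{223}$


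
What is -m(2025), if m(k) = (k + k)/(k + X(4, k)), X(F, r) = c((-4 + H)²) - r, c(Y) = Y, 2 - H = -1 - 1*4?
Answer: -450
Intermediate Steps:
H = 7 (H = 2 - (-1 - 1*4) = 2 - (-1 - 4) = 2 - 1*(-5) = 2 + 5 = 7)
X(F, r) = 9 - r (X(F, r) = (-4 + 7)² - r = 3² - r = 9 - r)
m(k) = 2*k/9 (m(k) = (k + k)/(k + (9 - k)) = (2*k)/9 = (2*k)*(⅑) = 2*k/9)
-m(2025) = -2*2025/9 = -1*450 = -450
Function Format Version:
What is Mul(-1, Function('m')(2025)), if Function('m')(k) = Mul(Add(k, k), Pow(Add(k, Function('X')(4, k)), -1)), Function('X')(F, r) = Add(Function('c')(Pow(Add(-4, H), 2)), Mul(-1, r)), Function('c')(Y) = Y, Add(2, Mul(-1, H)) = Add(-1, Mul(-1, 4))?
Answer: -450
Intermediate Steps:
H = 7 (H = Add(2, Mul(-1, Add(-1, Mul(-1, 4)))) = Add(2, Mul(-1, Add(-1, -4))) = Add(2, Mul(-1, -5)) = Add(2, 5) = 7)
Function('X')(F, r) = Add(9, Mul(-1, r)) (Function('X')(F, r) = Add(Pow(Add(-4, 7), 2), Mul(-1, r)) = Add(Pow(3, 2), Mul(-1, r)) = Add(9, Mul(-1, r)))
Function('m')(k) = Mul(Rational(2, 9), k) (Function('m')(k) = Mul(Add(k, k), Pow(Add(k, Add(9, Mul(-1, k))), -1)) = Mul(Mul(2, k), Pow(9, -1)) = Mul(Mul(2, k), Rational(1, 9)) = Mul(Rational(2, 9), k))
Mul(-1, Function('m')(2025)) = Mul(-1, Mul(Rational(2, 9), 2025)) = Mul(-1, 450) = -450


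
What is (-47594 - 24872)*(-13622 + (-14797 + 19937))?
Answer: 614656612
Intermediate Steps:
(-47594 - 24872)*(-13622 + (-14797 + 19937)) = -72466*(-13622 + 5140) = -72466*(-8482) = 614656612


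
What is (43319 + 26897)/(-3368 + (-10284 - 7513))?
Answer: -70216/21165 ≈ -3.3176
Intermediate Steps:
(43319 + 26897)/(-3368 + (-10284 - 7513)) = 70216/(-3368 - 17797) = 70216/(-21165) = 70216*(-1/21165) = -70216/21165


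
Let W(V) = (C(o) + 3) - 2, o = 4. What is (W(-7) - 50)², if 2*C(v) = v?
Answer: 2209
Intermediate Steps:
C(v) = v/2
W(V) = 3 (W(V) = ((½)*4 + 3) - 2 = (2 + 3) - 2 = 5 - 2 = 3)
(W(-7) - 50)² = (3 - 50)² = (-47)² = 2209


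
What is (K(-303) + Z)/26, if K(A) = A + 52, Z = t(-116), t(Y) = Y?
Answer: -367/26 ≈ -14.115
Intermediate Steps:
Z = -116
K(A) = 52 + A
(K(-303) + Z)/26 = ((52 - 303) - 116)/26 = (-251 - 116)/26 = (1/26)*(-367) = -367/26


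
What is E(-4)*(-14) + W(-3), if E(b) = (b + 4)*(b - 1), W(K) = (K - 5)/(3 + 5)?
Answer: -1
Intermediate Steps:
W(K) = -5/8 + K/8 (W(K) = (-5 + K)/8 = (-5 + K)*(⅛) = -5/8 + K/8)
E(b) = (-1 + b)*(4 + b) (E(b) = (4 + b)*(-1 + b) = (-1 + b)*(4 + b))
E(-4)*(-14) + W(-3) = (-4 + (-4)² + 3*(-4))*(-14) + (-5/8 + (⅛)*(-3)) = (-4 + 16 - 12)*(-14) + (-5/8 - 3/8) = 0*(-14) - 1 = 0 - 1 = -1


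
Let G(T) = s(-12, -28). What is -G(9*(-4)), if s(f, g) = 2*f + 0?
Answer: 24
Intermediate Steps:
s(f, g) = 2*f
G(T) = -24 (G(T) = 2*(-12) = -24)
-G(9*(-4)) = -1*(-24) = 24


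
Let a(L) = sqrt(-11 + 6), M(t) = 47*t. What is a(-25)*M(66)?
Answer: 3102*I*sqrt(5) ≈ 6936.3*I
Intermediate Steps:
a(L) = I*sqrt(5) (a(L) = sqrt(-5) = I*sqrt(5))
a(-25)*M(66) = (I*sqrt(5))*(47*66) = (I*sqrt(5))*3102 = 3102*I*sqrt(5)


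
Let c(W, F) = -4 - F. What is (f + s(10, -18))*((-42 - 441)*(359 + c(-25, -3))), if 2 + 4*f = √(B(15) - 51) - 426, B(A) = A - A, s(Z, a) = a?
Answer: 21614250 - 86457*I*√51/2 ≈ 2.1614e+7 - 3.0871e+5*I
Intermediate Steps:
B(A) = 0
f = -107 + I*√51/4 (f = -½ + (√(0 - 51) - 426)/4 = -½ + (√(-51) - 426)/4 = -½ + (I*√51 - 426)/4 = -½ + (-426 + I*√51)/4 = -½ + (-213/2 + I*√51/4) = -107 + I*√51/4 ≈ -107.0 + 1.7854*I)
(f + s(10, -18))*((-42 - 441)*(359 + c(-25, -3))) = ((-107 + I*√51/4) - 18)*((-42 - 441)*(359 + (-4 - 1*(-3)))) = (-125 + I*√51/4)*(-483*(359 + (-4 + 3))) = (-125 + I*√51/4)*(-483*(359 - 1)) = (-125 + I*√51/4)*(-483*358) = (-125 + I*√51/4)*(-172914) = 21614250 - 86457*I*√51/2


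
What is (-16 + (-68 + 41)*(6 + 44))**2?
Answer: 1865956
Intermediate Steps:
(-16 + (-68 + 41)*(6 + 44))**2 = (-16 - 27*50)**2 = (-16 - 1350)**2 = (-1366)**2 = 1865956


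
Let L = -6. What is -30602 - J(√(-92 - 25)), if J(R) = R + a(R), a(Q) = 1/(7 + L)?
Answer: -30603 - 3*I*√13 ≈ -30603.0 - 10.817*I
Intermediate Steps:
a(Q) = 1 (a(Q) = 1/(7 - 6) = 1/1 = 1)
J(R) = 1 + R (J(R) = R + 1 = 1 + R)
-30602 - J(√(-92 - 25)) = -30602 - (1 + √(-92 - 25)) = -30602 - (1 + √(-117)) = -30602 - (1 + 3*I*√13) = -30602 + (-1 - 3*I*√13) = -30603 - 3*I*√13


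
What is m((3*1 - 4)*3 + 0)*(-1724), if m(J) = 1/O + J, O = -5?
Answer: 27584/5 ≈ 5516.8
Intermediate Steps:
m(J) = -⅕ + J (m(J) = 1/(-5) + J = -⅕ + J)
m((3*1 - 4)*3 + 0)*(-1724) = (-⅕ + ((3*1 - 4)*3 + 0))*(-1724) = (-⅕ + ((3 - 4)*3 + 0))*(-1724) = (-⅕ + (-1*3 + 0))*(-1724) = (-⅕ + (-3 + 0))*(-1724) = (-⅕ - 3)*(-1724) = -16/5*(-1724) = 27584/5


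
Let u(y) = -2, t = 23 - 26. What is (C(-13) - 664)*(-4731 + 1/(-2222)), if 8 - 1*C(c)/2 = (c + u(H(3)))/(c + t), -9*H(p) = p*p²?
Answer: 54653359317/17776 ≈ 3.0746e+6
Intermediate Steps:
H(p) = -p³/9 (H(p) = -p*p²/9 = -p³/9)
t = -3
C(c) = 16 - 2*(-2 + c)/(-3 + c) (C(c) = 16 - 2*(c - 2)/(c - 3) = 16 - 2*(-2 + c)/(-3 + c))
(C(-13) - 664)*(-4731 + 1/(-2222)) = (2*(-22 + 7*(-13))/(-3 - 13) - 664)*(-4731 + 1/(-2222)) = (2*(-22 - 91)/(-16) - 664)*(-4731 - 1/2222) = (2*(-1/16)*(-113) - 664)*(-10512283/2222) = (113/8 - 664)*(-10512283/2222) = -5199/8*(-10512283/2222) = 54653359317/17776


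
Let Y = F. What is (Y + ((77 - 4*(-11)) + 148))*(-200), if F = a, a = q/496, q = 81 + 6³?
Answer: -3343025/62 ≈ -53920.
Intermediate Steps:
q = 297 (q = 81 + 216 = 297)
a = 297/496 ≈ 0.59879
F = 297/496 ≈ 0.59879
Y = 297/496 ≈ 0.59879
(Y + ((77 - 4*(-11)) + 148))*(-200) = (297/496 + ((77 - 4*(-11)) + 148))*(-200) = (297/496 + ((77 + 44) + 148))*(-200) = (297/496 + (121 + 148))*(-200) = (297/496 + 269)*(-200) = (133721/496)*(-200) = -3343025/62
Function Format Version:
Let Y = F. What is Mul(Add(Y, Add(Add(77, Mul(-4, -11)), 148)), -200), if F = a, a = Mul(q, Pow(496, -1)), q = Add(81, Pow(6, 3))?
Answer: Rational(-3343025, 62) ≈ -53920.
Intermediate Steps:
q = 297 (q = Add(81, 216) = 297)
a = Rational(297, 496) (a = Mul(297, Pow(496, -1)) = Mul(297, Rational(1, 496)) = Rational(297, 496) ≈ 0.59879)
F = Rational(297, 496) ≈ 0.59879
Y = Rational(297, 496) ≈ 0.59879
Mul(Add(Y, Add(Add(77, Mul(-4, -11)), 148)), -200) = Mul(Add(Rational(297, 496), Add(Add(77, Mul(-4, -11)), 148)), -200) = Mul(Add(Rational(297, 496), Add(Add(77, 44), 148)), -200) = Mul(Add(Rational(297, 496), Add(121, 148)), -200) = Mul(Add(Rational(297, 496), 269), -200) = Mul(Rational(133721, 496), -200) = Rational(-3343025, 62)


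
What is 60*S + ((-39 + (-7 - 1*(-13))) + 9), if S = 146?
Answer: 8736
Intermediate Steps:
60*S + ((-39 + (-7 - 1*(-13))) + 9) = 60*146 + ((-39 + (-7 - 1*(-13))) + 9) = 8760 + ((-39 + (-7 + 13)) + 9) = 8760 + ((-39 + 6) + 9) = 8760 + (-33 + 9) = 8760 - 24 = 8736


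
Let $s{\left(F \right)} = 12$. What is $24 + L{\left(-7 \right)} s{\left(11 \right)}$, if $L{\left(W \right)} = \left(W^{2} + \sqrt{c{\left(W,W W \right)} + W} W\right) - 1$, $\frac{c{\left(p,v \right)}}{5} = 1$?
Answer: $600 - 84 i \sqrt{2} \approx 600.0 - 118.79 i$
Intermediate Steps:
$c{\left(p,v \right)} = 5$ ($c{\left(p,v \right)} = 5 \cdot 1 = 5$)
$L{\left(W \right)} = -1 + W^{2} + W \sqrt{5 + W}$ ($L{\left(W \right)} = \left(W^{2} + \sqrt{5 + W} W\right) - 1 = \left(W^{2} + W \sqrt{5 + W}\right) - 1 = -1 + W^{2} + W \sqrt{5 + W}$)
$24 + L{\left(-7 \right)} s{\left(11 \right)} = 24 + \left(-1 + \left(-7\right)^{2} - 7 \sqrt{5 - 7}\right) 12 = 24 + \left(-1 + 49 - 7 \sqrt{-2}\right) 12 = 24 + \left(-1 + 49 - 7 i \sqrt{2}\right) 12 = 24 + \left(48 - 7 i \sqrt{2}\right) 12 = 24 + \left(576 - 84 i \sqrt{2}\right) = 600 - 84 i \sqrt{2}$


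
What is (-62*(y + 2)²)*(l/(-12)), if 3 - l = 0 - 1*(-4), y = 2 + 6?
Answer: -1550/3 ≈ -516.67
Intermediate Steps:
y = 8
l = -1 (l = 3 - (0 - 1*(-4)) = 3 - (0 + 4) = 3 - 1*4 = 3 - 4 = -1)
(-62*(y + 2)²)*(l/(-12)) = (-62*(8 + 2)²)*(-1/(-12)) = (-62*10²)*(-1*(-1/12)) = -62*100*(1/12) = -6200*1/12 = -1550/3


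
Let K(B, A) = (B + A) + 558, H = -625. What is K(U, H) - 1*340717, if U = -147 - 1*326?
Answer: -341257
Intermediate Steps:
U = -473 (U = -147 - 326 = -473)
K(B, A) = 558 + A + B (K(B, A) = (A + B) + 558 = 558 + A + B)
K(U, H) - 1*340717 = (558 - 625 - 473) - 1*340717 = -540 - 340717 = -341257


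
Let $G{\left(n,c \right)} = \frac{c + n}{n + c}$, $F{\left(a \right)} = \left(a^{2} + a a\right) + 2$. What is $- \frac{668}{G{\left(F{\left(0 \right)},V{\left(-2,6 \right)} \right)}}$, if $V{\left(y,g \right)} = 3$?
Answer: $-668$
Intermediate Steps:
$F{\left(a \right)} = 2 + 2 a^{2}$ ($F{\left(a \right)} = \left(a^{2} + a^{2}\right) + 2 = 2 a^{2} + 2 = 2 + 2 a^{2}$)
$G{\left(n,c \right)} = 1$ ($G{\left(n,c \right)} = \frac{c + n}{c + n} = 1$)
$- \frac{668}{G{\left(F{\left(0 \right)},V{\left(-2,6 \right)} \right)}} = - \frac{668}{1} = \left(-668\right) 1 = -668$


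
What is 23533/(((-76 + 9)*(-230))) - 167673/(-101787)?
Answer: 1659731467/522845890 ≈ 3.1744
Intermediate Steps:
23533/(((-76 + 9)*(-230))) - 167673/(-101787) = 23533/((-67*(-230))) - 167673*(-1/101787) = 23533/15410 + 55891/33929 = 1659731467/522845890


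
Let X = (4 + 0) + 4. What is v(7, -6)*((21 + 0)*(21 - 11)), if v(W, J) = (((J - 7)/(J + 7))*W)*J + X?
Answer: 116340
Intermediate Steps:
X = 8 (X = 4 + 4 = 8)
v(W, J) = 8 + J*W*(-7 + J)/(7 + J) (v(W, J) = (((J - 7)/(J + 7))*W)*J + 8 = (((-7 + J)/(7 + J))*W)*J + 8 = (W*(-7 + J)/(7 + J))*J + 8 = J*W*(-7 + J)/(7 + J) + 8 = 8 + J*W*(-7 + J)/(7 + J))
v(7, -6)*((21 + 0)*(21 - 11)) = ((56 + 8*(-6) + 7*(-6)² - 7*(-6)*7)/(7 - 6))*((21 + 0)*(21 - 11)) = ((56 - 48 + 7*36 + 294)/1)*(21*10) = (1*(56 - 48 + 252 + 294))*210 = (1*554)*210 = 554*210 = 116340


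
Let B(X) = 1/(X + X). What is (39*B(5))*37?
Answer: 1443/10 ≈ 144.30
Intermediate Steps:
B(X) = 1/(2*X)
(39*B(5))*37 = (39*((1/2)/5))*37 = (39*((1/2)*(1/5)))*37 = (39*(1/10))*37 = (39/10)*37 = 1443/10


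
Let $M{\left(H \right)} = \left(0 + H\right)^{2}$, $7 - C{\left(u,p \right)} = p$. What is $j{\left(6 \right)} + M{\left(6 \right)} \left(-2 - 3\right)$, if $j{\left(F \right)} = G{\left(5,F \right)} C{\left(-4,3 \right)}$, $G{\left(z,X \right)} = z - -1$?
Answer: $-156$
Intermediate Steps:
$C{\left(u,p \right)} = 7 - p$
$M{\left(H \right)} = H^{2}$
$G{\left(z,X \right)} = 1 + z$ ($G{\left(z,X \right)} = z + 1 = 1 + z$)
$j{\left(F \right)} = 24$ ($j{\left(F \right)} = \left(1 + 5\right) \left(7 - 3\right) = 6 \left(7 - 3\right) = 6 \cdot 4 = 24$)
$j{\left(6 \right)} + M{\left(6 \right)} \left(-2 - 3\right) = 24 + 6^{2} \left(-2 - 3\right) = 24 + 36 \left(-2 - 3\right) = 24 + 36 \left(-5\right) = 24 - 180 = -156$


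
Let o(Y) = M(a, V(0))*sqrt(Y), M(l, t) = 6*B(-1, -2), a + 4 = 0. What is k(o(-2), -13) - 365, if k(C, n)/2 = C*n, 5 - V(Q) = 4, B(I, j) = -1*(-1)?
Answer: -365 - 156*I*sqrt(2) ≈ -365.0 - 220.62*I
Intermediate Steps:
B(I, j) = 1
V(Q) = 1 (V(Q) = 5 - 1*4 = 5 - 4 = 1)
a = -4 (a = -4 + 0 = -4)
M(l, t) = 6 (M(l, t) = 6*1 = 6)
o(Y) = 6*sqrt(Y)
k(C, n) = 2*C*n (k(C, n) = 2*(C*n) = 2*C*n)
k(o(-2), -13) - 365 = 2*(6*sqrt(-2))*(-13) - 365 = 2*(6*(I*sqrt(2)))*(-13) - 365 = 2*(6*I*sqrt(2))*(-13) - 365 = -156*I*sqrt(2) - 365 = -365 - 156*I*sqrt(2)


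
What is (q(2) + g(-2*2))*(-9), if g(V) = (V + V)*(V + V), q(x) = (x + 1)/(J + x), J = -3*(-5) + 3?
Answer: -11547/20 ≈ -577.35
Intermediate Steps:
J = 18 (J = 15 + 3 = 18)
q(x) = (1 + x)/(18 + x) (q(x) = (x + 1)/(18 + x) = (1 + x)/(18 + x))
g(V) = 4*V² (g(V) = (2*V)*(2*V) = 4*V²)
(q(2) + g(-2*2))*(-9) = ((1 + 2)/(18 + 2) + 4*(-2*2)²)*(-9) = (3/20 + 4*(-4)²)*(-9) = ((1/20)*3 + 4*16)*(-9) = (3/20 + 64)*(-9) = (1283/20)*(-9) = -11547/20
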